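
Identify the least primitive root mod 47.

5

φ(47) = 47 − 1 = 46 = 2 · 23.
g is a primitive root iff g^(46/q) ≢ 1 (mod 47) for each prime q ∈ {2, 23}.
g = 2: 2^23 ≡ 1 — hits 1, so not a primitive root.
g = 3: 3^23 ≡ 1 — hits 1, so not a primitive root.
g = 4: 4^23 ≡ 1 — hits 1, so not a primitive root.
g = 5: 5^23 ≡ 46; 5^2 ≡ 25 — none is 1, so 5 is a primitive root.
Hence the least primitive root of 47 is 5.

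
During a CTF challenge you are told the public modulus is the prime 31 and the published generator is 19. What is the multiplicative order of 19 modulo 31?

15

Since 19 ∈ (Z/31Z)^×, its order divides φ(31) = 31 − 1 = 30 = 2 · 3 · 5.
Divisors of 30: 1, 2, 3, 5, 6, 10, 15, 30.
Test each divisor d:
19^1 ≡ 19 (mod 31)
19^2 ≡ 20 (mod 31)
19^3 ≡ 8 (mod 31)
19^5 ≡ 5 (mod 31)
19^6 ≡ 2 (mod 31)
19^10 ≡ 25 (mod 31)
19^15 ≡ 1 (mod 31) ✓
So ord_31(19) = 15.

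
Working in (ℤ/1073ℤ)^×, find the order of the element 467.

The order of 467 must divide φ(1073) = φ(29·37) = (29−1)·(37−1) = 28·36 = 1008 = 2^4 · 3^2 · 7.
Divisors of 1008: 1, 2, 3, 4, 6, 7, 8, 9, 12, 14, 16, 18, 21, 24, 28, 36, 42, 48, 56, 63, 72, 84, 112, 126, 144, 168, 252, 336, 504, 1008.
Check 467^d mod 1073 for each divisor in increasing order:
467^1 ≡ 467 (mod 1073)
467^2 ≡ 270 (mod 1073)
467^3 ≡ 549 (mod 1073)
467^4 ≡ 1009 (mod 1073)
467^6 ≡ 961 (mod 1073)
467^7 ≡ 273 (mod 1073)
467^8 ≡ 877 (mod 1073)
467^9 ≡ 746 (mod 1073)
467^12 ≡ 741 (mod 1073)
467^14 ≡ 492 (mod 1073)
467^16 ≡ 861 (mod 1073)
467^18 ≡ 702 (mod 1073)
467^21 ≡ 191 (mod 1073)
467^24 ≡ 778 (mod 1073)
467^28 ≡ 639 (mod 1073)
467^36 ≡ 297 (mod 1073)
467^42 ≡ 1072 (mod 1073)
467^48 ≡ 112 (mod 1073)
467^56 ≡ 581 (mod 1073)
467^63 ≡ 882 (mod 1073)
467^72 ≡ 223 (mod 1073)
467^84 ≡ 1 (mod 1073) ✓
So ord_1073(467) = 84.

84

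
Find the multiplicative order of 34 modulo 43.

42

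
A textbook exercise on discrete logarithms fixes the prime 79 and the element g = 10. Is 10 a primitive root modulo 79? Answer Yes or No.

φ(79) = 79 − 1 = 78 = 2 · 3 · 13.
10 is a primitive root mod 79 iff 10^(φ(79)/q) ≢ 1 for every prime q | φ(79), i.e. q ∈ {2, 3, 13}.
10^39 ≡ 1 (mod 79)  [q = 2: ≡ 1 ✗]
10^26 ≡ 1 (mod 79)  [q = 3: ≡ 1 ✗]
10^6 ≡ 18 (mod 79)  [q = 13: ≢ 1 ✓]
10^39 ≡ 1 shows ord(10) | 39, strictly less than φ(79); not a primitive root.

No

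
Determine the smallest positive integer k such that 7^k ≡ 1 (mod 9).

3

ord(7) | φ(9) = φ(3^2) = 3·(3−1) = 6 = 2 · 3.
Divisors of 6: 1, 2, 3, 6.
Check 7^d mod 9 for each divisor in increasing order:
7^1 ≡ 7 (mod 9)
7^2 ≡ 4 (mod 9)
7^3 ≡ 1 (mod 9) ✓
Therefore the multiplicative order of 7 modulo 9 is 3.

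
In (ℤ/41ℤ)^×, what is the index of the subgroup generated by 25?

The order of 25 must divide φ(41) = 41 − 1 = 40 = 2^3 · 5.
Divisors of 40: 1, 2, 4, 5, 8, 10, 20, 40.
Compute 25^d (mod 41) for the divisors d until we hit 1:
25^1 ≡ 25
25^2 ≡ 10
25^4 ≡ 18
25^5 ≡ 40
25^8 ≡ 37
25^10 ≡ 1
The order of 25 is 10, so the subgroup it generates has 10 elements.
The index is φ(41) / ord(25) = 40 / 10 = 4.

4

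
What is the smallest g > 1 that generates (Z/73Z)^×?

5

φ(73) = 73 − 1 = 72 = 2^3 · 3^2.
Test candidates g = 2, 3, … against the prime factors q ∈ {2, 3} of φ(73): g is a generator iff g^(72/q) ≢ 1 for every such q.
g = 2: 2^36 ≡ 1 — hits 1, so not a primitive root.
g = 3: 3^36 ≡ 1 — hits 1, so not a primitive root.
g = 4: 4^36 ≡ 1 — hits 1, so not a primitive root.
g = 5: 5^36 ≡ 72; 5^24 ≡ 8 — none is 1, so 5 is a primitive root.
Hence the least primitive root of 73 is 5.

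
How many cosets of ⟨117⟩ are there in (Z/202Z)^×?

4

The order of 117 must divide φ(202) = φ(2)·φ(101) = 1·100 = 100 = 2^2 · 5^2.
Divisors of 100: 1, 2, 4, 5, 10, 20, 25, 50, 100.
Evaluate successive powers at the divisors of 100:
117^1 ≡ 117 (mod 202)
117^2 ≡ 155 (mod 202)
117^4 ≡ 189 (mod 202)
117^5 ≡ 95 (mod 202)
117^10 ≡ 137 (mod 202)
117^20 ≡ 185 (mod 202)
117^25 ≡ 1 (mod 202) ✓
So ord_202(117) = 25, hence |⟨117⟩| = 25.
Index = |(Z/202Z)^×| / |⟨117⟩| = 100 / 25 = 4.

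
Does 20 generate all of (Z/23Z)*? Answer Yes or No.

φ(23) = 23 − 1 = 22 = 2 · 11.
It suffices to check that the order of 20 is not a proper divisor of 22: compute 20^(22/q) for q ∈ {2, 11}.
20^11 ≡ 22 (mod 23)  [q = 2: ≢ 1 ✓]
20^2 ≡ 9 (mod 23)  [q = 11: ≢ 1 ✓]
None equal 1, so ord_23(20) = 22: 20 is a primitive root.

Yes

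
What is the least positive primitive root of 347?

φ(347) = 347 − 1 = 346 = 2 · 173.
g is a primitive root iff g^(346/q) ≢ 1 (mod 347) for each prime q ∈ {2, 173}.
g = 2: 2^173 ≡ 346; 2^2 ≡ 4 — none is 1, so 2 is a primitive root.
The smallest primitive root modulo 347 is 2.

2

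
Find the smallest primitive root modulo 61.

2

φ(61) = 61 − 1 = 60 = 2^2 · 3 · 5.
Test candidates g = 2, 3, … against the prime factors q ∈ {2, 3, 5} of φ(61): g is a generator iff g^(60/q) ≢ 1 for every such q.
g = 2: 2^30 ≡ 60; 2^20 ≡ 47; 2^12 ≡ 9 — none is 1, so 2 is a primitive root.
So 2 is the smallest generator of (Z/61Z)^×.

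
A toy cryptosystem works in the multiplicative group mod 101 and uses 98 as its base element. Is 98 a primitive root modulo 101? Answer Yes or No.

φ(101) = 101 − 1 = 100 = 2^2 · 5^2.
It suffices to check that the order of 98 is not a proper divisor of 100: compute 98^(100/q) for q ∈ {2, 5}.
98^50 ≡ 100 (mod 101)  [q = 2: ≢ 1 ✓]
98^20 ≡ 84 (mod 101)  [q = 5: ≢ 1 ✓]
All checks pass, so 98 has order 100 and is a primitive root modulo 101.

Yes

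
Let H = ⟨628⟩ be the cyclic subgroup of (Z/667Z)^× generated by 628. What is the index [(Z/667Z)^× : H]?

2

ord(628) | φ(667) = φ(23·29) = (23−1)·(29−1) = 22·28 = 616 = 2^3 · 7 · 11.
Divisors of 616: 1, 2, 4, 7, 8, 11, 14, 22, 28, 44, 56, 77, 88, 154, 308, 616.
Evaluate successive powers at the divisors of 616:
628^1 ≡ 628
628^2 ≡ 187
628^4 ≡ 285
628^7 ≡ 534
628^8 ≡ 518
628^11 ≡ 114
628^14 ≡ 347
628^22 ≡ 323
628^28 ≡ 349
628^44 ≡ 277
628^56 ≡ 407
628^77 ≡ 597
628^88 ≡ 24
628^154 ≡ 231
628^308 ≡ 1
The order of 628 is 308, so the subgroup it generates has 308 elements.
[(Z/667Z)^× : ⟨628⟩] = 616/308 = 2.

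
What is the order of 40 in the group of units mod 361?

Since 40 ∈ (Z/361Z)^×, its order divides φ(361) = φ(19^2) = 19·(19−1) = 342 = 2 · 3^2 · 19.
Divisors of 342: 1, 2, 3, 6, 9, 18, 19, 38, 57, 114, 171, 342.
Check 40^d mod 361 for each divisor in increasing order:
40^1 ≡ 40
40^2 ≡ 156
40^3 ≡ 103
40^6 ≡ 140
40^9 ≡ 341
40^18 ≡ 39
40^19 ≡ 116
40^38 ≡ 99
40^57 ≡ 293
40^114 ≡ 292
40^171 ≡ 360
40^342 ≡ 1
So ord_361(40) = 342.

342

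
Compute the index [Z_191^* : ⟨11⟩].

5

ord(11) | φ(191) = 191 − 1 = 190 = 2 · 5 · 19.
Divisors of 190: 1, 2, 5, 10, 19, 38, 95, 190.
Evaluate successive powers at the divisors of 190:
11^1 ≡ 11 (mod 191)
11^2 ≡ 121 (mod 191)
11^5 ≡ 38 (mod 191)
11^10 ≡ 107 (mod 191)
11^19 ≡ 190 (mod 191)
11^38 ≡ 1 (mod 191) ✓
Thus |⟨11⟩| = ord(11) = 38.
[(Z/191Z)^× : ⟨11⟩] = 190/38 = 5.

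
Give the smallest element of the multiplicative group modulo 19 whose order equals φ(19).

φ(19) = 19 − 1 = 18 = 2 · 3^2.
Test candidates g = 2, 3, … against the prime factors q ∈ {2, 3} of φ(19): g is a generator iff g^(18/q) ≢ 1 for every such q.
g = 2: 2^9 ≡ 18; 2^6 ≡ 7 — none is 1, so 2 is a primitive root.
The smallest primitive root modulo 19 is 2.

2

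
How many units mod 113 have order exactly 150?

0

φ(113) = 113 − 1 = 112 = 2^4 · 7.
In a cyclic group of order 112, there are φ(d) elements of order d for each divisor d of 112, and zero for non-divisors.
Since 150 ∤ 112, the count is 0.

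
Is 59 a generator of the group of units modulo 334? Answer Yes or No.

φ(334) = φ(2)·φ(167) = 1·166 = 166 = 2 · 83.
An element g generates (Z/334Z)^× iff g^(166/q) ≢ 1 (mod 334) for each prime q ∈ {2, 83}.
59^83 ≡ 333 (mod 334)  [q = 2: ≢ 1 ✓]
59^2 ≡ 141 (mod 334)  [q = 83: ≢ 1 ✓]
Every test exponent gives a nontrivial residue, hence 59 generates the full group.

Yes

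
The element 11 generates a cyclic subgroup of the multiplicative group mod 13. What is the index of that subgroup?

1

Since 11 ∈ (Z/13Z)^×, its order divides φ(13) = 13 − 1 = 12 = 2^2 · 3.
Divisors of 12: 1, 2, 3, 4, 6, 12.
Check 11^d mod 13 for each divisor in increasing order:
11^1 ≡ 11 (mod 13)
11^2 ≡ 4 (mod 13)
11^3 ≡ 5 (mod 13)
11^4 ≡ 3 (mod 13)
11^6 ≡ 12 (mod 13)
11^12 ≡ 1 (mod 13) ✓
So ord_13(11) = 12, hence |⟨11⟩| = 12.
The index is φ(13) / ord(11) = 12 / 12 = 1.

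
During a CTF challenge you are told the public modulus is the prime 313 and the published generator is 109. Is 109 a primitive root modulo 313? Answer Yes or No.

Yes

φ(313) = 313 − 1 = 312 = 2^3 · 3 · 13.
It suffices to check that the order of 109 is not a proper divisor of 312: compute 109^(312/q) for q ∈ {2, 3, 13}.
109^156 ≡ 312 (mod 313)  [q = 2: ≢ 1 ✓]
109^104 ≡ 98 (mod 313)  [q = 3: ≢ 1 ✓]
109^24 ≡ 44 (mod 313)  [q = 13: ≢ 1 ✓]
All checks pass, so 109 has order 312 and is a primitive root modulo 313.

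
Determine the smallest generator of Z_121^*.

2

φ(121) = φ(11^2) = 11·(11−1) = 110 = 2 · 5 · 11.
g is a primitive root iff g^(110/q) ≢ 1 (mod 121) for each prime q ∈ {2, 5, 11}.
g = 2: 2^55 ≡ 120; 2^22 ≡ 81; 2^10 ≡ 56 — none is 1, so 2 is a primitive root.
The smallest primitive root modulo 121 is 2.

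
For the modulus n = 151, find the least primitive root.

φ(151) = 151 − 1 = 150 = 2 · 3 · 5^2.
g is a primitive root iff g^(150/q) ≢ 1 (mod 151) for each prime q ∈ {2, 3, 5}.
g = 2: 2^75 ≡ 1 — hits 1, so not a primitive root.
g = 3: 3^75 ≡ 150; 3^50 ≡ 1 — hits 1, so not a primitive root.
g = 4: 4^75 ≡ 1 — hits 1, so not a primitive root.
g = 5: 5^75 ≡ 1 — hits 1, so not a primitive root.
g = 6: 6^75 ≡ 150; 6^50 ≡ 32; 6^30 ≡ 59 — none is 1, so 6 is a primitive root.
Hence the least primitive root of 151 is 6.

6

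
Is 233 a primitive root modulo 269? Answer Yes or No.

φ(269) = 269 − 1 = 268 = 2^2 · 67.
233 is a primitive root mod 269 iff 233^(φ(269)/q) ≢ 1 for every prime q | φ(269), i.e. q ∈ {2, 67}.
233^134 ≡ 1 (mod 269)  [q = 2: ≡ 1 ✗]
233^4 ≡ 249 (mod 269)  [q = 67: ≢ 1 ✓]
The check at q = 2 fails, so 233 generates a proper subgroup.

No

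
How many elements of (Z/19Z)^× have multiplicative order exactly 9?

6

φ(19) = 19 − 1 = 18 = 2 · 3^2.
In a cyclic group of order 18, there are φ(d) elements of order d for each divisor d of 18, and zero for non-divisors.
9 = 3^2 divides 18, and φ(9) = 6.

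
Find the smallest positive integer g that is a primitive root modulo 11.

2

φ(11) = 11 − 1 = 10 = 2 · 5.
g is a primitive root iff g^(10/q) ≢ 1 (mod 11) for each prime q ∈ {2, 5}.
g = 2: 2^5 ≡ 10; 2^2 ≡ 4 — none is 1, so 2 is a primitive root.
The smallest primitive root modulo 11 is 2.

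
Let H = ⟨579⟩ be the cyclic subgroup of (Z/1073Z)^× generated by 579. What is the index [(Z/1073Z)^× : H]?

28

Since 579 ∈ (Z/1073Z)^×, its order divides φ(1073) = φ(29·37) = (29−1)·(37−1) = 28·36 = 1008 = 2^4 · 3^2 · 7.
Divisors of 1008: 1, 2, 3, 4, 6, 7, 8, 9, 12, 14, 16, 18, 21, 24, 28, 36, 42, 48, 56, 63, 72, 84, 112, 126, 144, 168, 252, 336, 504, 1008.
Test each divisor d:
579^1 ≡ 579 (mod 1073)
579^2 ≡ 465 (mod 1073)
579^3 ≡ 985 (mod 1073)
579^4 ≡ 552 (mod 1073)
579^6 ≡ 233 (mod 1073)
579^7 ≡ 782 (mod 1073)
579^8 ≡ 1045 (mod 1073)
579^9 ≡ 956 (mod 1073)
579^12 ≡ 639 (mod 1073)
579^14 ≡ 987 (mod 1073)
579^16 ≡ 784 (mod 1073)
579^18 ≡ 813 (mod 1073)
579^21 ≡ 347 (mod 1073)
579^24 ≡ 581 (mod 1073)
579^28 ≡ 958 (mod 1073)
579^36 ≡ 1 (mod 1073) ✓
The order of 579 is 36, so the subgroup it generates has 36 elements.
Index = |(Z/1073Z)^×| / |⟨579⟩| = 1008 / 36 = 28.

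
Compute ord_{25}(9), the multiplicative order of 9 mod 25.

The order of 9 must divide φ(25) = φ(5^2) = 5·(5−1) = 20 = 2^2 · 5.
Divisors of 20: 1, 2, 4, 5, 10, 20.
Check 9^d mod 25 for each divisor in increasing order:
9^1 ≡ 9
9^2 ≡ 6
9^4 ≡ 11
9^5 ≡ 24
9^10 ≡ 1
So ord_25(9) = 10.

10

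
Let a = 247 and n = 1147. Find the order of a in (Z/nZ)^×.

18

The order of 247 must divide φ(1147) = φ(31·37) = (31−1)·(37−1) = 30·36 = 1080 = 2^3 · 3^3 · 5.
Divisors of 1080: 1, 2, 3, 4, 5, 6, 8, 9, 10, 12, 15, 18, 20, 24, 27, 30, 36, 40, 45, 54, 60, 72, 90, 108, 120, 135, 180, 216, 270, 360, 540, 1080.
Test each divisor d:
247^1 ≡ 247
247^2 ≡ 218
247^3 ≡ 1084
247^4 ≡ 497
247^5 ≡ 30
247^6 ≡ 528
247^8 ≡ 404
247^9 ≡ 1146
247^10 ≡ 900
247^12 ≡ 63
247^15 ≡ 619
247^18 ≡ 1
Therefore the multiplicative order of 247 modulo 1147 is 18.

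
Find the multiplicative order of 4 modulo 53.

The order of 4 must divide φ(53) = 53 − 1 = 52 = 2^2 · 13.
Divisors of 52: 1, 2, 4, 13, 26, 52.
Test each divisor d:
4^1 ≡ 4
4^2 ≡ 16
4^4 ≡ 44
4^13 ≡ 52
4^26 ≡ 1
Hence ord(4) = 26.

26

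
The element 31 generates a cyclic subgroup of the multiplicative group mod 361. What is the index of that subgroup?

3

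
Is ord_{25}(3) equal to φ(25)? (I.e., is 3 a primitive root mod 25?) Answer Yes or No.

φ(25) = φ(5^2) = 5·(5−1) = 20 = 2^2 · 5.
3 is a primitive root mod 25 iff 3^(φ(25)/q) ≢ 1 for every prime q | φ(25), i.e. q ∈ {2, 5}.
3^10 ≡ 24 (mod 25)  [q = 2: ≢ 1 ✓]
3^4 ≡ 6 (mod 25)  [q = 5: ≢ 1 ✓]
Every test exponent gives a nontrivial residue, hence 3 generates the full group.

Yes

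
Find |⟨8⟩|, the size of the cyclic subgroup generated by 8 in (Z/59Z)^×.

ord(8) | φ(59) = 59 − 1 = 58 = 2 · 29.
Divisors of 58: 1, 2, 29, 58.
Test each divisor d:
8^1 ≡ 8 (mod 59)
8^2 ≡ 5 (mod 59)
8^29 ≡ 58 (mod 59)
8^58 ≡ 1 (mod 59) ✓
The smallest such exponent is 58, so the order of 8 is 58.

58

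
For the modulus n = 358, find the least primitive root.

7

φ(358) = φ(2)·φ(179) = 1·178 = 178 = 2 · 89.
Test candidates g = 2, 3, … against the prime factors q ∈ {2, 89} of φ(358): g is a generator iff g^(178/q) ≢ 1 for every such q.
g = 2: gcd(2, 358) = 2 > 1, not a unit — skip.
g = 3: 3^89 ≡ 1 — hits 1, so not a primitive root.
g = 4: gcd(4, 358) = 2 > 1, not a unit — skip.
g = 5: 5^89 ≡ 1 — hits 1, so not a primitive root.
g = 6: gcd(6, 358) = 2 > 1, not a unit — skip.
g = 7: 7^89 ≡ 357; 7^2 ≡ 49 — none is 1, so 7 is a primitive root.
Hence the least primitive root of 358 is 7.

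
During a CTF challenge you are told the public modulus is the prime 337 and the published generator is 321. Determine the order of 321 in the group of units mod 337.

Since 321 ∈ (Z/337Z)^×, its order divides φ(337) = 337 − 1 = 336 = 2^4 · 3 · 7.
Divisors of 336: 1, 2, 3, 4, 6, 7, 8, 12, 14, 16, 21, 24, 28, 42, 48, 56, 84, 112, 168, 336.
Test each divisor d:
321^1 ≡ 321 (mod 337)
321^2 ≡ 256 (mod 337)
321^3 ≡ 285 (mod 337)
321^4 ≡ 158 (mod 337)
321^6 ≡ 8 (mod 337)
321^7 ≡ 209 (mod 337)
321^8 ≡ 26 (mod 337)
321^12 ≡ 64 (mod 337)
321^14 ≡ 208 (mod 337)
321^16 ≡ 2 (mod 337)
321^21 ≡ 336 (mod 337)
321^24 ≡ 52 (mod 337)
321^28 ≡ 128 (mod 337)
321^42 ≡ 1 (mod 337) ✓
So ord_337(321) = 42.

42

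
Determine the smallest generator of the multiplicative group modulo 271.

6

φ(271) = 271 − 1 = 270 = 2 · 3^3 · 5.
g is a primitive root iff g^(270/q) ≢ 1 (mod 271) for each prime q ∈ {2, 3, 5}.
g = 2: 2^135 ≡ 1 — hits 1, so not a primitive root.
g = 3: 3^135 ≡ 270; 3^90 ≡ 1 — hits 1, so not a primitive root.
g = 4: 4^135 ≡ 1 — hits 1, so not a primitive root.
g = 5: 5^135 ≡ 1 — hits 1, so not a primitive root.
g = 6: 6^135 ≡ 270; 6^90 ≡ 242; 6^54 ≡ 10 — none is 1, so 6 is a primitive root.
Hence the least primitive root of 271 is 6.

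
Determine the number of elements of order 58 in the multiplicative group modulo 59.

28

φ(59) = 59 − 1 = 58 = 2 · 29.
Since (Z/59Z)^× is cyclic of order 58, the number of elements of order d is φ(d) when d | 58 and 0 otherwise.
58 = 2 · 29 divides 58, and φ(58) = 28.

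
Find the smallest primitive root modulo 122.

φ(122) = φ(2)·φ(61) = 1·60 = 60 = 2^2 · 3 · 5.
g is a primitive root iff g^(60/q) ≢ 1 (mod 122) for each prime q ∈ {2, 3, 5}.
g = 2: gcd(2, 122) = 2 > 1, not a unit — skip.
g = 3: 3^30 ≡ 1 — hits 1, so not a primitive root.
g = 4: gcd(4, 122) = 2 > 1, not a unit — skip.
g = 5: 5^30 ≡ 1 — hits 1, so not a primitive root.
g = 6: gcd(6, 122) = 2 > 1, not a unit — skip.
g = 7: 7^30 ≡ 121; 7^20 ≡ 47; 7^12 ≡ 95 — none is 1, so 7 is a primitive root.
So 7 is the smallest generator of (Z/122Z)^×.

7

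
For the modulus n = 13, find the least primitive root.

φ(13) = 13 − 1 = 12 = 2^2 · 3.
Test candidates g = 2, 3, … against the prime factors q ∈ {2, 3} of φ(13): g is a generator iff g^(12/q) ≢ 1 for every such q.
g = 2: 2^6 ≡ 12; 2^4 ≡ 3 — none is 1, so 2 is a primitive root.
So 2 is the smallest generator of (Z/13Z)^×.

2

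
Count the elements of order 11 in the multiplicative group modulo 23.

φ(23) = 23 − 1 = 22 = 2 · 11.
(Z/23Z)^× is cyclic (|G| = 22); a cyclic group of order m has exactly φ(d) elements of each order d | m, and none otherwise.
11 | 22, and φ(11) = 11 − 1 = 10.

10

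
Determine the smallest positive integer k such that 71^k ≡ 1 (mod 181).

60

By Lagrange's theorem, ord_181(71) divides φ(181) = 181 − 1 = 180 = 2^2 · 3^2 · 5.
Divisors of 180: 1, 2, 3, 4, 5, 6, 9, 10, 12, 15, 18, 20, 30, 36, 45, 60, 90, 180.
Compute 71^d (mod 181) for the divisors d until we hit 1:
71^1 ≡ 71 (mod 181)
71^2 ≡ 154 (mod 181)
71^3 ≡ 74 (mod 181)
71^4 ≡ 5 (mod 181)
71^5 ≡ 174 (mod 181)
71^6 ≡ 46 (mod 181)
71^9 ≡ 146 (mod 181)
71^10 ≡ 49 (mod 181)
71^12 ≡ 125 (mod 181)
71^15 ≡ 19 (mod 181)
71^18 ≡ 139 (mod 181)
71^20 ≡ 48 (mod 181)
71^30 ≡ 180 (mod 181)
71^36 ≡ 135 (mod 181)
71^45 ≡ 162 (mod 181)
71^60 ≡ 1 (mod 181) ✓
The smallest such exponent is 60, so the order of 71 is 60.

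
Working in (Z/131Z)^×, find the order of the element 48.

65

Since 48 ∈ (Z/131Z)^×, its order divides φ(131) = 131 − 1 = 130 = 2 · 5 · 13.
Divisors of 130: 1, 2, 5, 10, 13, 26, 65, 130.
Evaluate successive powers at the divisors of 130:
48^1 ≡ 48
48^2 ≡ 77
48^5 ≡ 60
48^10 ≡ 63
48^13 ≡ 61
48^26 ≡ 53
48^65 ≡ 1
Therefore the multiplicative order of 48 modulo 131 is 65.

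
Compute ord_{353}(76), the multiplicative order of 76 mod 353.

176

The order of 76 must divide φ(353) = 353 − 1 = 352 = 2^5 · 11.
Divisors of 352: 1, 2, 4, 8, 11, 16, 22, 32, 44, 88, 176, 352.
Evaluate successive powers at the divisors of 352:
76^1 ≡ 76
76^2 ≡ 128
76^4 ≡ 146
76^8 ≡ 136
76^11 ≡ 317
76^16 ≡ 140
76^22 ≡ 237
76^32 ≡ 185
76^44 ≡ 42
76^88 ≡ 352
76^176 ≡ 1
So ord_353(76) = 176.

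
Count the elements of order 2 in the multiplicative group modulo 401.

φ(401) = 401 − 1 = 400 = 2^4 · 5^2.
In a cyclic group of order 400, there are φ(d) elements of order d for each divisor d of 400, and zero for non-divisors.
2 | 400, and φ(2) = 2 − 1 = 1.

1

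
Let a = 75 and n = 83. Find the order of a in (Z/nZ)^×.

41

ord(75) | φ(83) = 83 − 1 = 82 = 2 · 41.
Divisors of 82: 1, 2, 41, 82.
Check 75^d mod 83 for each divisor in increasing order:
75^1 ≡ 75
75^2 ≡ 64
75^41 ≡ 1
So ord_83(75) = 41.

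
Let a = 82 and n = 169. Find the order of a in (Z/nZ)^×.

78

The order of 82 must divide φ(169) = φ(13^2) = 13·(13−1) = 156 = 2^2 · 3 · 13.
Divisors of 156: 1, 2, 3, 4, 6, 12, 13, 26, 39, 52, 78, 156.
Test each divisor d:
82^1 ≡ 82 (mod 169)
82^2 ≡ 133 (mod 169)
82^3 ≡ 90 (mod 169)
82^4 ≡ 113 (mod 169)
82^6 ≡ 157 (mod 169)
82^12 ≡ 144 (mod 169)
82^13 ≡ 147 (mod 169)
82^26 ≡ 146 (mod 169)
82^39 ≡ 168 (mod 169)
82^52 ≡ 22 (mod 169)
82^78 ≡ 1 (mod 169) ✓
The smallest such exponent is 78, so the order of 82 is 78.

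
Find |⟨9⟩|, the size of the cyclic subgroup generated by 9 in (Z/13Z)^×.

ord(9) | φ(13) = 13 − 1 = 12 = 2^2 · 3.
Divisors of 12: 1, 2, 3, 4, 6, 12.
Evaluate successive powers at the divisors of 12:
9^1 ≡ 9
9^2 ≡ 3
9^3 ≡ 1
The smallest such exponent is 3, so the order of 9 is 3.

3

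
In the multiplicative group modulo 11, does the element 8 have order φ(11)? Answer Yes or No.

φ(11) = 11 − 1 = 10 = 2 · 5.
Test 8^(10/q) mod 11 for each prime factor q of 10:
8^5 ≡ 10 (mod 11)  [q = 2: ≢ 1 ✓]
8^2 ≡ 9 (mod 11)  [q = 5: ≢ 1 ✓]
None equal 1, so ord_11(8) = 10: 8 is a primitive root.

Yes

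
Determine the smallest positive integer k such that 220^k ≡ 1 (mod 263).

262

ord(220) | φ(263) = 263 − 1 = 262 = 2 · 131.
Divisors of 262: 1, 2, 131, 262.
Test each divisor d:
220^1 ≡ 220
220^2 ≡ 8
220^131 ≡ 262
220^262 ≡ 1
Hence ord(220) = 262.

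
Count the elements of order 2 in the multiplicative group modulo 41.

φ(41) = 41 − 1 = 40 = 2^3 · 5.
(Z/41Z)^× is cyclic (|G| = 40); a cyclic group of order m has exactly φ(d) elements of each order d | m, and none otherwise.
2 | 40, and φ(2) = 2 − 1 = 1.

1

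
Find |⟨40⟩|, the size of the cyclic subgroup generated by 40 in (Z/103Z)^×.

102

ord(40) | φ(103) = 103 − 1 = 102 = 2 · 3 · 17.
Divisors of 102: 1, 2, 3, 6, 17, 34, 51, 102.
Evaluate successive powers at the divisors of 102:
40^1 ≡ 40 (mod 103)
40^2 ≡ 55 (mod 103)
40^3 ≡ 37 (mod 103)
40^6 ≡ 30 (mod 103)
40^17 ≡ 57 (mod 103)
40^34 ≡ 56 (mod 103)
40^51 ≡ 102 (mod 103)
40^102 ≡ 1 (mod 103) ✓
Hence ord(40) = 102.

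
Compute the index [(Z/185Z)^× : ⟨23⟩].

12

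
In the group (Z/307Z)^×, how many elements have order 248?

0

φ(307) = 307 − 1 = 306 = 2 · 3^2 · 17.
In a cyclic group of order 306, there are φ(d) elements of order d for each divisor d of 306, and zero for non-divisors.
Here 306 is not a multiple of 248, so there are no elements of order 248.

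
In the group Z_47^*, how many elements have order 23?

22

φ(47) = 47 − 1 = 46 = 2 · 23.
Since (Z/47Z)^× is cyclic of order 46, the number of elements of order d is φ(d) when d | 46 and 0 otherwise.
23 | 46, and φ(23) = 23 − 1 = 22.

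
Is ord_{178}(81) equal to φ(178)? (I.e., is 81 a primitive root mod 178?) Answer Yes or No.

No

φ(178) = φ(2)·φ(89) = 1·88 = 88 = 2^3 · 11.
It suffices to check that the order of 81 is not a proper divisor of 88: compute 81^(88/q) for q ∈ {2, 11}.
81^44 ≡ 1 (mod 178)  [q = 2: ≡ 1 ✗]
81^8 ≡ 93 (mod 178)  [q = 11: ≢ 1 ✓]
The check at q = 2 fails, so 81 generates a proper subgroup.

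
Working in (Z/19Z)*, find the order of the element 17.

9

The order of 17 must divide φ(19) = 19 − 1 = 18 = 2 · 3^2.
Divisors of 18: 1, 2, 3, 6, 9, 18.
Evaluate successive powers at the divisors of 18:
17^1 ≡ 17 (mod 19)
17^2 ≡ 4 (mod 19)
17^3 ≡ 11 (mod 19)
17^6 ≡ 7 (mod 19)
17^9 ≡ 1 (mod 19) ✓
Therefore the multiplicative order of 17 modulo 19 is 9.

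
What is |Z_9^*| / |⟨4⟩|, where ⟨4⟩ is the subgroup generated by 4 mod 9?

2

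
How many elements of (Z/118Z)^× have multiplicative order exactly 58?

φ(118) = φ(2)·φ(59) = 1·58 = 58 = 2 · 29.
(Z/118Z)^× is cyclic (|G| = 58); a cyclic group of order m has exactly φ(d) elements of each order d | m, and none otherwise.
58 = 2 · 29 divides 58, and φ(58) = 28.

28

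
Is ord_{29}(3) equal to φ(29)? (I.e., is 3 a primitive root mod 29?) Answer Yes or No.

φ(29) = 29 − 1 = 28 = 2^2 · 7.
An element g generates (Z/29Z)^× iff g^(28/q) ≢ 1 (mod 29) for each prime q ∈ {2, 7}.
3^14 ≡ 28 (mod 29)  [q = 2: ≢ 1 ✓]
3^4 ≡ 23 (mod 29)  [q = 7: ≢ 1 ✓]
None equal 1, so ord_29(3) = 28: 3 is a primitive root.

Yes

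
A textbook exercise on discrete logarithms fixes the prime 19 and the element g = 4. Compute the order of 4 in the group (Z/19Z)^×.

9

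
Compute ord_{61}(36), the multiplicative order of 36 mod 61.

30

ord(36) | φ(61) = 61 − 1 = 60 = 2^2 · 3 · 5.
Divisors of 60: 1, 2, 3, 4, 5, 6, 10, 12, 15, 20, 30, 60.
Evaluate successive powers at the divisors of 60:
36^1 ≡ 36 (mod 61)
36^2 ≡ 15 (mod 61)
36^3 ≡ 52 (mod 61)
36^4 ≡ 42 (mod 61)
36^5 ≡ 48 (mod 61)
36^6 ≡ 20 (mod 61)
36^10 ≡ 47 (mod 61)
36^12 ≡ 34 (mod 61)
36^15 ≡ 60 (mod 61)
36^20 ≡ 13 (mod 61)
36^30 ≡ 1 (mod 61) ✓
Therefore the multiplicative order of 36 modulo 61 is 30.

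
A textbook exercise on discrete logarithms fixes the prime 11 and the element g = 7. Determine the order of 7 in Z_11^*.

Since 7 ∈ (Z/11Z)^×, its order divides φ(11) = 11 − 1 = 10 = 2 · 5.
Divisors of 10: 1, 2, 5, 10.
Evaluate successive powers at the divisors of 10:
7^1 ≡ 7 (mod 11)
7^2 ≡ 5 (mod 11)
7^5 ≡ 10 (mod 11)
7^10 ≡ 1 (mod 11) ✓
Hence ord(7) = 10.

10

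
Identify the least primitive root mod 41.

6

φ(41) = 41 − 1 = 40 = 2^3 · 5.
g is a primitive root iff g^(40/q) ≢ 1 (mod 41) for each prime q ∈ {2, 5}.
g = 2: 2^20 ≡ 1 — hits 1, so not a primitive root.
g = 3: 3^20 ≡ 40; 3^8 ≡ 1 — hits 1, so not a primitive root.
g = 4: 4^20 ≡ 1 — hits 1, so not a primitive root.
g = 5: 5^20 ≡ 1 — hits 1, so not a primitive root.
g = 6: 6^20 ≡ 40; 6^8 ≡ 10 — none is 1, so 6 is a primitive root.
Hence the least primitive root of 41 is 6.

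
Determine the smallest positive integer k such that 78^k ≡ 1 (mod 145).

28

The order of 78 must divide φ(145) = φ(5·29) = (5−1)·(29−1) = 4·28 = 112 = 2^4 · 7.
Divisors of 112: 1, 2, 4, 7, 8, 14, 16, 28, 56, 112.
Evaluate successive powers at the divisors of 112:
78^1 ≡ 78 (mod 145)
78^2 ≡ 139 (mod 145)
78^4 ≡ 36 (mod 145)
78^7 ≡ 117 (mod 145)
78^8 ≡ 136 (mod 145)
78^14 ≡ 59 (mod 145)
78^16 ≡ 81 (mod 145)
78^28 ≡ 1 (mod 145) ✓
Therefore the multiplicative order of 78 modulo 145 is 28.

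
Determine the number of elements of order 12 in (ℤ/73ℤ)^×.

φ(73) = 73 − 1 = 72 = 2^3 · 3^2.
Since (Z/73Z)^× is cyclic of order 72, the number of elements of order d is φ(d) when d | 72 and 0 otherwise.
12 = 2^2 · 3 divides 72, and φ(12) = 4.

4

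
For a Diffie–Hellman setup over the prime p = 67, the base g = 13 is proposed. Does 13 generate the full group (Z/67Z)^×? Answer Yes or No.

Yes

φ(67) = 67 − 1 = 66 = 2 · 3 · 11.
An element g generates (Z/67Z)^× iff g^(66/q) ≢ 1 (mod 67) for each prime q ∈ {2, 3, 11}.
13^33 ≡ 66 (mod 67)  [q = 2: ≢ 1 ✓]
13^22 ≡ 37 (mod 67)  [q = 3: ≢ 1 ✓]
13^6 ≡ 62 (mod 67)  [q = 11: ≢ 1 ✓]
Every test exponent gives a nontrivial residue, hence 13 generates the full group.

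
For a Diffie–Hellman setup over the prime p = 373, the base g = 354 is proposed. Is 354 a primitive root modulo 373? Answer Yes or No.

No

φ(373) = 373 − 1 = 372 = 2^2 · 3 · 31.
It suffices to check that the order of 354 is not a proper divisor of 372: compute 354^(372/q) for q ∈ {2, 3, 31}.
354^186 ≡ 372 (mod 373)  [q = 2: ≢ 1 ✓]
354^124 ≡ 1 (mod 373)  [q = 3: ≡ 1 ✗]
354^12 ≡ 119 (mod 373)  [q = 31: ≢ 1 ✓]
The check at q = 3 fails, so 354 generates a proper subgroup.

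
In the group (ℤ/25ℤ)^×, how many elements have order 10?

4

φ(25) = φ(5^2) = 5·(5−1) = 20 = 2^2 · 5.
In a cyclic group of order 20, there are φ(d) elements of order d for each divisor d of 20, and zero for non-divisors.
10 = 2 · 5 divides 20, and φ(10) = 4.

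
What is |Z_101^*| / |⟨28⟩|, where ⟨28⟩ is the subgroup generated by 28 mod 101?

1

The order of 28 must divide φ(101) = 101 − 1 = 100 = 2^2 · 5^2.
Divisors of 100: 1, 2, 4, 5, 10, 20, 25, 50, 100.
Compute 28^d (mod 101) for the divisors d until we hit 1:
28^1 ≡ 28 (mod 101)
28^2 ≡ 77 (mod 101)
28^4 ≡ 71 (mod 101)
28^5 ≡ 69 (mod 101)
28^10 ≡ 14 (mod 101)
28^20 ≡ 95 (mod 101)
28^25 ≡ 91 (mod 101)
28^50 ≡ 100 (mod 101)
28^100 ≡ 1 (mod 101) ✓
Thus |⟨28⟩| = ord(28) = 100.
The index is φ(101) / ord(28) = 100 / 100 = 1.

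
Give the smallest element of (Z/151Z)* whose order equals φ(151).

6

φ(151) = 151 − 1 = 150 = 2 · 3 · 5^2.
Test candidates g = 2, 3, … against the prime factors q ∈ {2, 3, 5} of φ(151): g is a generator iff g^(150/q) ≢ 1 for every such q.
g = 2: 2^75 ≡ 1 — hits 1, so not a primitive root.
g = 3: 3^75 ≡ 150; 3^50 ≡ 1 — hits 1, so not a primitive root.
g = 4: 4^75 ≡ 1 — hits 1, so not a primitive root.
g = 5: 5^75 ≡ 1 — hits 1, so not a primitive root.
g = 6: 6^75 ≡ 150; 6^50 ≡ 32; 6^30 ≡ 59 — none is 1, so 6 is a primitive root.
The smallest primitive root modulo 151 is 6.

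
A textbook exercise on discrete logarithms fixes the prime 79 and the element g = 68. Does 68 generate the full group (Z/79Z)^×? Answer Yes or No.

φ(79) = 79 − 1 = 78 = 2 · 3 · 13.
It suffices to check that the order of 68 is not a proper divisor of 78: compute 68^(78/q) for q ∈ {2, 3, 13}.
68^39 ≡ 78 (mod 79)  [q = 2: ≢ 1 ✓]
68^26 ≡ 55 (mod 79)  [q = 3: ≢ 1 ✓]
68^6 ≡ 65 (mod 79)  [q = 13: ≢ 1 ✓]
None equal 1, so ord_79(68) = 78: 68 is a primitive root.

Yes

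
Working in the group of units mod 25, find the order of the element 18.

ord(18) | φ(25) = φ(5^2) = 5·(5−1) = 20 = 2^2 · 5.
Divisors of 20: 1, 2, 4, 5, 10, 20.
Evaluate successive powers at the divisors of 20:
18^1 ≡ 18 (mod 25)
18^2 ≡ 24 (mod 25)
18^4 ≡ 1 (mod 25) ✓
Therefore the multiplicative order of 18 modulo 25 is 4.

4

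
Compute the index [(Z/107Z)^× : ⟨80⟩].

The order of 80 must divide φ(107) = 107 − 1 = 106 = 2 · 53.
Divisors of 106: 1, 2, 53, 106.
Check 80^d mod 107 for each divisor in increasing order:
80^1 ≡ 80 (mod 107)
80^2 ≡ 87 (mod 107)
80^53 ≡ 106 (mod 107)
80^106 ≡ 1 (mod 107) ✓
The order of 80 is 106, so the subgroup it generates has 106 elements.
The index is φ(107) / ord(80) = 106 / 106 = 1.

1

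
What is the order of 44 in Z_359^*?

ord(44) | φ(359) = 359 − 1 = 358 = 2 · 179.
Divisors of 358: 1, 2, 179, 358.
Evaluate successive powers at the divisors of 358:
44^1 ≡ 44 (mod 359)
44^2 ≡ 141 (mod 359)
44^179 ≡ 1 (mod 359) ✓
Therefore the multiplicative order of 44 modulo 359 is 179.

179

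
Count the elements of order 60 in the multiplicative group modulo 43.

φ(43) = 43 − 1 = 42 = 2 · 3 · 7.
In a cyclic group of order 42, there are φ(d) elements of order d for each divisor d of 42, and zero for non-divisors.
Since 60 ∤ 42, the count is 0.

0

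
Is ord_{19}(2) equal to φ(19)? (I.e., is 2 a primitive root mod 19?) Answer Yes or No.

Yes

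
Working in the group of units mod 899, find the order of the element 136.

By Lagrange's theorem, ord_899(136) divides φ(899) = φ(29·31) = (29−1)·(31−1) = 28·30 = 840 = 2^3 · 3 · 5 · 7.
Divisors of 840: 1, 2, 3, 4, 5, 6, 7, 8, 10, 12, 14, 15, 20, 21, 24, 28, 30, 35, 40, 42, 56, 60, 70, 84, 105, 120, 140, 168, 210, 280, 420, 840.
Evaluate successive powers at the divisors of 840:
136^1 ≡ 136 (mod 899)
136^2 ≡ 516 (mod 899)
136^3 ≡ 54 (mod 899)
136^4 ≡ 152 (mod 899)
136^5 ≡ 894 (mod 899)
136^6 ≡ 219 (mod 899)
136^7 ≡ 117 (mod 899)
136^8 ≡ 629 (mod 899)
136^10 ≡ 25 (mod 899)
136^12 ≡ 314 (mod 899)
136^14 ≡ 204 (mod 899)
136^15 ≡ 774 (mod 899)
136^20 ≡ 625 (mod 899)
136^21 ≡ 494 (mod 899)
136^24 ≡ 605 (mod 899)
136^28 ≡ 262 (mod 899)
136^30 ≡ 342 (mod 899)
136^35 ≡ 88 (mod 899)
136^40 ≡ 459 (mod 899)
136^42 ≡ 407 (mod 899)
136^56 ≡ 320 (mod 899)
136^60 ≡ 94 (mod 899)
136^70 ≡ 552 (mod 899)
136^84 ≡ 233 (mod 899)
136^105 ≡ 30 (mod 899)
136^120 ≡ 745 (mod 899)
136^140 ≡ 842 (mod 899)
136^168 ≡ 349 (mod 899)
136^210 ≡ 1 (mod 899) ✓
Hence ord(136) = 210.

210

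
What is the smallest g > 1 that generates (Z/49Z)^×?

φ(49) = φ(7^2) = 7·(7−1) = 42 = 2 · 3 · 7.
g is a primitive root iff g^(42/q) ≢ 1 (mod 49) for each prime q ∈ {2, 3, 7}.
g = 2: 2^21 ≡ 1 — hits 1, so not a primitive root.
g = 3: 3^21 ≡ 48; 3^14 ≡ 30; 3^6 ≡ 43 — none is 1, so 3 is a primitive root.
Hence the least primitive root of 49 is 3.

3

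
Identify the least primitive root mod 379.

2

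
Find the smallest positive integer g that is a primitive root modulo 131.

2

φ(131) = 131 − 1 = 130 = 2 · 5 · 13.
g is a primitive root iff g^(130/q) ≢ 1 (mod 131) for each prime q ∈ {2, 5, 13}.
g = 2: 2^65 ≡ 130; 2^26 ≡ 53; 2^10 ≡ 107 — none is 1, so 2 is a primitive root.
Hence the least primitive root of 131 is 2.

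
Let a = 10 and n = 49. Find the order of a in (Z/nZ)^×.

The order of 10 must divide φ(49) = φ(7^2) = 7·(7−1) = 42 = 2 · 3 · 7.
Divisors of 42: 1, 2, 3, 6, 7, 14, 21, 42.
Evaluate successive powers at the divisors of 42:
10^1 ≡ 10
10^2 ≡ 2
10^3 ≡ 20
10^6 ≡ 8
10^7 ≡ 31
10^14 ≡ 30
10^21 ≡ 48
10^42 ≡ 1
So ord_49(10) = 42.

42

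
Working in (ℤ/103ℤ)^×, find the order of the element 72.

By Lagrange's theorem, ord_103(72) divides φ(103) = 103 − 1 = 102 = 2 · 3 · 17.
Divisors of 102: 1, 2, 3, 6, 17, 34, 51, 102.
Compute 72^d (mod 103) for the divisors d until we hit 1:
72^1 ≡ 72
72^2 ≡ 34
72^3 ≡ 79
72^6 ≡ 61
72^17 ≡ 1
Therefore the multiplicative order of 72 modulo 103 is 17.

17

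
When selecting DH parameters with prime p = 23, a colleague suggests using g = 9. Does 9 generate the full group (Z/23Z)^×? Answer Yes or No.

φ(23) = 23 − 1 = 22 = 2 · 11.
It suffices to check that the order of 9 is not a proper divisor of 22: compute 9^(22/q) for q ∈ {2, 11}.
9^11 ≡ 1 (mod 23)  [q = 2: ≡ 1 ✗]
9^2 ≡ 12 (mod 23)  [q = 11: ≢ 1 ✓]
Since 9^11 ≡ 1, the order of 9 divides 11 < 22, so 9 is not a primitive root.

No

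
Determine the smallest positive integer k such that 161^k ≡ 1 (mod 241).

120

Since 161 ∈ (Z/241Z)^×, its order divides φ(241) = 241 − 1 = 240 = 2^4 · 3 · 5.
Divisors of 240: 1, 2, 3, 4, 5, 6, 8, 10, 12, 15, 16, 20, 24, 30, 40, 48, 60, 80, 120, 240.
Evaluate successive powers at the divisors of 240:
161^1 ≡ 161 (mod 241)
161^2 ≡ 134 (mod 241)
161^3 ≡ 125 (mod 241)
161^4 ≡ 122 (mod 241)
161^5 ≡ 121 (mod 241)
161^6 ≡ 201 (mod 241)
161^8 ≡ 183 (mod 241)
161^10 ≡ 181 (mod 241)
161^12 ≡ 154 (mod 241)
161^15 ≡ 211 (mod 241)
161^16 ≡ 231 (mod 241)
161^20 ≡ 226 (mod 241)
161^24 ≡ 98 (mod 241)
161^30 ≡ 177 (mod 241)
161^40 ≡ 225 (mod 241)
161^48 ≡ 205 (mod 241)
161^60 ≡ 240 (mod 241)
161^80 ≡ 15 (mod 241)
161^120 ≡ 1 (mod 241) ✓
The smallest such exponent is 120, so the order of 161 is 120.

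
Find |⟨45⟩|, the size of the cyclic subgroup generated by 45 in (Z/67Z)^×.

By Lagrange's theorem, ord_67(45) divides φ(67) = 67 − 1 = 66 = 2 · 3 · 11.
Divisors of 66: 1, 2, 3, 6, 11, 22, 33, 66.
Compute 45^d (mod 67) for the divisors d until we hit 1:
45^1 ≡ 45 (mod 67)
45^2 ≡ 15 (mod 67)
45^3 ≡ 5 (mod 67)
45^6 ≡ 25 (mod 67)
45^11 ≡ 66 (mod 67)
45^22 ≡ 1 (mod 67) ✓
So ord_67(45) = 22.

22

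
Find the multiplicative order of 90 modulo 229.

By Lagrange's theorem, ord_229(90) divides φ(229) = 229 − 1 = 228 = 2^2 · 3 · 19.
Divisors of 228: 1, 2, 3, 4, 6, 12, 19, 38, 57, 76, 114, 228.
Test each divisor d:
90^1 ≡ 90 (mod 229)
90^2 ≡ 85 (mod 229)
90^3 ≡ 93 (mod 229)
90^4 ≡ 126 (mod 229)
90^6 ≡ 176 (mod 229)
90^12 ≡ 61 (mod 229)
90^19 ≡ 89 (mod 229)
90^38 ≡ 135 (mod 229)
90^57 ≡ 107 (mod 229)
90^76 ≡ 134 (mod 229)
90^114 ≡ 228 (mod 229)
90^228 ≡ 1 (mod 229) ✓
So ord_229(90) = 228.

228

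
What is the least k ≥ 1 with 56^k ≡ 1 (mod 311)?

ord(56) | φ(311) = 311 − 1 = 310 = 2 · 5 · 31.
Divisors of 310: 1, 2, 5, 10, 31, 62, 155, 310.
Check 56^d mod 311 for each divisor in increasing order:
56^1 ≡ 56
56^2 ≡ 26
56^5 ≡ 225
56^10 ≡ 243
56^31 ≡ 6
56^62 ≡ 36
56^155 ≡ 1
So ord_311(56) = 155.

155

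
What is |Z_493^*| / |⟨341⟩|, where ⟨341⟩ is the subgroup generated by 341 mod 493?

By Lagrange's theorem, ord_493(341) divides φ(493) = φ(17·29) = (17−1)·(29−1) = 16·28 = 448 = 2^6 · 7.
Divisors of 448: 1, 2, 4, 7, 8, 14, 16, 28, 32, 56, 64, 112, 224, 448.
Evaluate successive powers at the divisors of 448:
341^1 ≡ 341 (mod 493)
341^2 ≡ 426 (mod 493)
341^4 ≡ 52 (mod 493)
341^7 ≡ 86 (mod 493)
341^8 ≡ 239 (mod 493)
341^14 ≡ 1 (mod 493) ✓
The order of 341 is 14, so the subgroup it generates has 14 elements.
Index = |(Z/493Z)^×| / |⟨341⟩| = 448 / 14 = 32.

32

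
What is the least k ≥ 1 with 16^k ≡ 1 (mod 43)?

By Lagrange's theorem, ord_43(16) divides φ(43) = 43 − 1 = 42 = 2 · 3 · 7.
Divisors of 42: 1, 2, 3, 6, 7, 14, 21, 42.
Compute 16^d (mod 43) for the divisors d until we hit 1:
16^1 ≡ 16
16^2 ≡ 41
16^3 ≡ 11
16^6 ≡ 35
16^7 ≡ 1
The smallest such exponent is 7, so the order of 16 is 7.

7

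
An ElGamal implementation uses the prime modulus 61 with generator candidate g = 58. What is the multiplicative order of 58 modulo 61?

5

By Lagrange's theorem, ord_61(58) divides φ(61) = 61 − 1 = 60 = 2^2 · 3 · 5.
Divisors of 60: 1, 2, 3, 4, 5, 6, 10, 12, 15, 20, 30, 60.
Check 58^d mod 61 for each divisor in increasing order:
58^1 ≡ 58
58^2 ≡ 9
58^3 ≡ 34
58^4 ≡ 20
58^5 ≡ 1
Hence ord(58) = 5.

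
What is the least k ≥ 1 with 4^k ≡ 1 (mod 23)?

11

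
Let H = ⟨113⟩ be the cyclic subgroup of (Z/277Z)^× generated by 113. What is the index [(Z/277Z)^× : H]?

6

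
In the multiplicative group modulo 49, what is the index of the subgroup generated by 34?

ord(34) | φ(49) = φ(7^2) = 7·(7−1) = 42 = 2 · 3 · 7.
Divisors of 42: 1, 2, 3, 6, 7, 14, 21, 42.
Test each divisor d:
34^1 ≡ 34
34^2 ≡ 29
34^3 ≡ 6
34^6 ≡ 36
34^7 ≡ 48
34^14 ≡ 1
The order of 34 is 14, so the subgroup it generates has 14 elements.
Index = |(Z/49Z)^×| / |⟨34⟩| = 42 / 14 = 3.

3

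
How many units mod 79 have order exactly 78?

24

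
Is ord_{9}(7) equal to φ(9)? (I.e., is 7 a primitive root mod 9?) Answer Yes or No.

No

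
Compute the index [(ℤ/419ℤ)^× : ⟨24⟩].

Since 24 ∈ (Z/419Z)^×, its order divides φ(419) = 419 − 1 = 418 = 2 · 11 · 19.
Divisors of 418: 1, 2, 11, 19, 22, 38, 209, 418.
Test each divisor d:
24^1 ≡ 24
24^2 ≡ 157
24^11 ≡ 370
24^19 ≡ 317
24^22 ≡ 306
24^38 ≡ 348
24^209 ≡ 418
24^418 ≡ 1
So ord_419(24) = 418, hence |⟨24⟩| = 418.
[(Z/419Z)^× : ⟨24⟩] = 418/418 = 1.

1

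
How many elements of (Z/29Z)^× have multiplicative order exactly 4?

2

φ(29) = 29 − 1 = 28 = 2^2 · 7.
In a cyclic group of order 28, there are φ(d) elements of order d for each divisor d of 28, and zero for non-divisors.
4 = 2^2 divides 28, and φ(4) = 2.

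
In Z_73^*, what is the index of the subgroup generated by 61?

2

By Lagrange's theorem, ord_73(61) divides φ(73) = 73 − 1 = 72 = 2^3 · 3^2.
Divisors of 72: 1, 2, 3, 4, 6, 8, 9, 12, 18, 24, 36, 72.
Evaluate successive powers at the divisors of 72:
61^1 ≡ 61
61^2 ≡ 71
61^3 ≡ 24
61^4 ≡ 4
61^6 ≡ 65
61^8 ≡ 16
61^9 ≡ 27
61^12 ≡ 64
61^18 ≡ 72
61^24 ≡ 8
61^36 ≡ 1
So ord_73(61) = 36, hence |⟨61⟩| = 36.
The index is φ(73) / ord(61) = 72 / 36 = 2.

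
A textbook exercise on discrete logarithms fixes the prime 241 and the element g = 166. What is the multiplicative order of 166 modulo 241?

The order of 166 must divide φ(241) = 241 − 1 = 240 = 2^4 · 3 · 5.
Divisors of 240: 1, 2, 3, 4, 5, 6, 8, 10, 12, 15, 16, 20, 24, 30, 40, 48, 60, 80, 120, 240.
Check 166^d mod 241 for each divisor in increasing order:
166^1 ≡ 166 (mod 241)
166^2 ≡ 82 (mod 241)
166^3 ≡ 116 (mod 241)
166^4 ≡ 217 (mod 241)
166^5 ≡ 113 (mod 241)
166^6 ≡ 201 (mod 241)
166^8 ≡ 94 (mod 241)
166^10 ≡ 237 (mod 241)
166^12 ≡ 154 (mod 241)
166^15 ≡ 30 (mod 241)
166^16 ≡ 160 (mod 241)
166^20 ≡ 16 (mod 241)
166^24 ≡ 98 (mod 241)
166^30 ≡ 177 (mod 241)
166^40 ≡ 15 (mod 241)
166^48 ≡ 205 (mod 241)
166^60 ≡ 240 (mod 241)
166^80 ≡ 225 (mod 241)
166^120 ≡ 1 (mod 241) ✓
So ord_241(166) = 120.

120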